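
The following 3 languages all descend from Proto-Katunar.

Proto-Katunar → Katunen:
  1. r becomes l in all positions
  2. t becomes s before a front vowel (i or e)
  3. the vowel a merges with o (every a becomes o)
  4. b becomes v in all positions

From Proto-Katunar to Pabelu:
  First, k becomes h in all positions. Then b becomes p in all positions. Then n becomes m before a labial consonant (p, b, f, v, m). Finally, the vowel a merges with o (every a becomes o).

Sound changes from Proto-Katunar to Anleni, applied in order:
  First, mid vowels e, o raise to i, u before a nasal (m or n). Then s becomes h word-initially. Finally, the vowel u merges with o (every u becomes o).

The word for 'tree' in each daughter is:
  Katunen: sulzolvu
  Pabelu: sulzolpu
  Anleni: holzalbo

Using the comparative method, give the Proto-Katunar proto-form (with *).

*sulzalbu

Position 8: Katunen has u, Pabelu has u, Anleni has o. Katunen preserves u here (none of its changes turn any other segment into u), so the proto-segment is *u.
Position 2: Katunen has u, Pabelu has u, Anleni has o. Katunen preserves u here (none of its changes turn any other segment into u), so the proto-segment is *u.
Continuing position by position gives *sulzalbu; check it forward:
Katunen: *sulzalbu
  sulzalbu (rule 1 does not apply)
  sulzalbu (rule 2 does not apply)
  sulzalbu → sulzolbu   [vowel merger]
  sulzolbu → sulzolvu   [unconditioned shift]
  giving Katunen sulzolvu.
Pabelu: *sulzalbu > sulzalpu > sulzolpu  (by unconditioned shift, vowel merger)
Anleni: *sulzalbu
  sulzalbu (rule 1 does not apply)
  sulzalbu → hulzalbu   [debuccalisation]
  hulzalbu → holzalbo   [vowel merger]
  giving Anleni holzalbo.
*sulzalbu is the unique common source.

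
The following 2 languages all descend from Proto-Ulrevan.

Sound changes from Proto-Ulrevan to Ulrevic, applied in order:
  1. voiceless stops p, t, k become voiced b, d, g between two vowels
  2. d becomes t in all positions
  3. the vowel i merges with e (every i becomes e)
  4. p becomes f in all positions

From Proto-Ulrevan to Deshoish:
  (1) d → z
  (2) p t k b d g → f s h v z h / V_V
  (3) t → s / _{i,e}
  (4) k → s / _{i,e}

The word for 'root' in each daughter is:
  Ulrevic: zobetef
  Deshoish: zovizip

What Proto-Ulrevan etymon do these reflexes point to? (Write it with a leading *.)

Position 7: Ulrevic has f, Deshoish has p. Deshoish preserves p here (none of its changes turn any other segment into p), so the proto-segment is *p.
Position 3: Ulrevic has b, Deshoish has v. Taking the neighbouring segments as reconstructed: Ulrevic b could go back to *p or *b; Deshoish v could go back to *b or *v — the one source consistent with every daughter is *b.
Continuing position by position gives *zobidip; check it forward:
Ulrevic: *zobidip
  zobidip (rule 1 does not apply)
  zobidip → zobitip   [unconditioned shift]
  zobitip → zobetep   [vowel merger]
  zobetep → zobetef   [unconditioned shift]
  giving Ulrevic zobetef.
Deshoish: start from *zobidip.
  rule 1 (unconditioned shift): zobidip → zobizip
  rule 2 (intervocalic lenition): zobizip → zovizip
  rule 3: no change — zovizip
  rule 4: no change — zovizip
  ⇒ Deshoish zovizip
*zobidip is the unique common source.

*zobidip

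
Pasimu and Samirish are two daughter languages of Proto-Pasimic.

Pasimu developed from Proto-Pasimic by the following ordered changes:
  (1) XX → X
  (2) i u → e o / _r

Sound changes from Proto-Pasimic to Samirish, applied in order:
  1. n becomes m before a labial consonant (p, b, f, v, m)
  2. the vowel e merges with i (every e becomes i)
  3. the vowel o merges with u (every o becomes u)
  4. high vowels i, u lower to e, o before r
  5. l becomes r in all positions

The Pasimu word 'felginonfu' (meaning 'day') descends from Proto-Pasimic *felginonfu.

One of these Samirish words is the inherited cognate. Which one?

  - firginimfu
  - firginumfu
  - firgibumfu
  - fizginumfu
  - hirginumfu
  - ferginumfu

firginumfu

Samirish: *felginonfu > felginomfu > filginomfu > filginumfu > firginumfu  (by nasal place assimilation, vowel merger, vowel merger, unconditioned shift)
The other candidates each miss or misapply at least one Samirish change.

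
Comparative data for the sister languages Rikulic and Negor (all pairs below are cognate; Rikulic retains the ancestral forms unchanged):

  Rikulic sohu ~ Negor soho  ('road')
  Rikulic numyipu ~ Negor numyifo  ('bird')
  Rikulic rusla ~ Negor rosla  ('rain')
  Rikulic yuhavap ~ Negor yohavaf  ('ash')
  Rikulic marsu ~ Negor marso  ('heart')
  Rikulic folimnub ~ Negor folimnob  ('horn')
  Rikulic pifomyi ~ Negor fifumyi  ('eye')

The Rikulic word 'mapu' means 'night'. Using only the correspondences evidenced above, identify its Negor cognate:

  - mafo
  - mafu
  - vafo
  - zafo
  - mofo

numyipu ~ numyifo — Rikulic p corresponds to Negor f between vowels (before a back vowel).
sohu ~ soho, numyipu ~ numyifo — Rikulic u corresponds to Negor o word-finally.
Applying these to Rikulic 'mapu':
  mapu → mafu   (p→f between vowels (before a back vowel))
  mafu → mafo   (u→o word-finally)
So the Negor cognate is 'mafo'.

mafo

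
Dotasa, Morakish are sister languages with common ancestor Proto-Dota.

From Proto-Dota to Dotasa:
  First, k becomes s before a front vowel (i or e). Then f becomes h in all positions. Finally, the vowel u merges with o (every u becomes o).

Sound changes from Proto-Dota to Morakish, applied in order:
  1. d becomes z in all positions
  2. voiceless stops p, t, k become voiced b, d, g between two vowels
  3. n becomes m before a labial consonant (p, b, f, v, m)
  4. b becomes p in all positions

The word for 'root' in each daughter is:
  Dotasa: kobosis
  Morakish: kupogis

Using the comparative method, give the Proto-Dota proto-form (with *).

Position 2: Dotasa has o, Morakish has u. Morakish preserves u here (none of its changes turn any other segment into u), so the proto-segment is *u.
Position 3: Dotasa has b, Morakish has p. Dotasa preserves b here (none of its changes turn any other segment into b), so the proto-segment is *b.
Verify the candidate proto-form against each daughter:
Dotasa: *kubokis
  kubokis → kubosis   [palatalisation]
  kubosis (rule 2 does not apply)
  kubosis → kobosis   [vowel merger]
  giving Dotasa kobosis.
Morakish: start from *kubokis.
  rule 1: no change — kubokis
  rule 2 (intervocalic voicing): kubokis → kubogis
  rule 3: no change — kubogis
  rule 4 (unconditioned shift): kubogis → kupogis
  ⇒ Morakish kupogis
*kubokis is the unique common source.

*kubokis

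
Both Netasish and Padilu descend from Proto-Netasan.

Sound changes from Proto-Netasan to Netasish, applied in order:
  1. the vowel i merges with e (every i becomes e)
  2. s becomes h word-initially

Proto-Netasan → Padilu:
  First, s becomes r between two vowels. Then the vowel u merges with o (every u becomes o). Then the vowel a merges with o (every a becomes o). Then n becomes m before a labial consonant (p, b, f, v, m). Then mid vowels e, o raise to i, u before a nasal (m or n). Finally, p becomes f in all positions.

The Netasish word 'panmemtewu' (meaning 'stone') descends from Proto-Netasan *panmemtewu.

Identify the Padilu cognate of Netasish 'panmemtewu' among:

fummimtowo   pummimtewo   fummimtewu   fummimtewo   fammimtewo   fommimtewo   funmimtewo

fummimtewo

Padilu: start from *panmemtewu.
  rule 1: no change — panmemtewu
  rule 2 (vowel merger): panmemtewu → panmemtewo
  rule 3 (vowel merger): panmemtewo → ponmemtewo
  rule 4 (nasal place assimilation): ponmemtewo → pommemtewo
  rule 5 (pre-nasal raising): pommemtewo → pummimtewo
  rule 6 (unconditioned shift): pummimtewo → fummimtewo
  ⇒ Padilu fummimtewo
Only 'fummimtewo' matches the regular Padilu development of *panmemtewu.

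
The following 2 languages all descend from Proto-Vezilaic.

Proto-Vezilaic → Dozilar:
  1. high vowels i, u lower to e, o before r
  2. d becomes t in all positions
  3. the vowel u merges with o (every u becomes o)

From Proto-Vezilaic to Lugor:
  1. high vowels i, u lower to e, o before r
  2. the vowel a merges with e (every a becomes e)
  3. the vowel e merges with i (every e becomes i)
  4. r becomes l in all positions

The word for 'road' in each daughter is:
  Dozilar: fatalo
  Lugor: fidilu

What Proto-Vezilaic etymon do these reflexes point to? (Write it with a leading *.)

Position 4: Dozilar has a, Lugor has i. Dozilar preserves a here (none of its changes turn any other segment into a), so the proto-segment is *a.
Position 6: Dozilar has o, Lugor has u. Lugor preserves u here (none of its changes turn any other segment into u), so the proto-segment is *u.
Position 2: Dozilar has a, Lugor has i. Dozilar preserves a here (none of its changes turn any other segment into a), so the proto-segment is *a.
Continuing position by position gives *fadalu; check it forward:
Dozilar: *fadalu > fatalu > fatalo  (by unconditioned shift, vowel merger)
Lugor: *fadalu
  fadalu (rule 1 does not apply)
  fadalu → fedelu   [vowel merger]
  fedelu → fidilu   [vowel merger]
  fidilu (rule 4 does not apply)
  giving Lugor fidilu.
No other proto-form is consistent with every reflex, so the reconstruction is *fadalu.

*fadalu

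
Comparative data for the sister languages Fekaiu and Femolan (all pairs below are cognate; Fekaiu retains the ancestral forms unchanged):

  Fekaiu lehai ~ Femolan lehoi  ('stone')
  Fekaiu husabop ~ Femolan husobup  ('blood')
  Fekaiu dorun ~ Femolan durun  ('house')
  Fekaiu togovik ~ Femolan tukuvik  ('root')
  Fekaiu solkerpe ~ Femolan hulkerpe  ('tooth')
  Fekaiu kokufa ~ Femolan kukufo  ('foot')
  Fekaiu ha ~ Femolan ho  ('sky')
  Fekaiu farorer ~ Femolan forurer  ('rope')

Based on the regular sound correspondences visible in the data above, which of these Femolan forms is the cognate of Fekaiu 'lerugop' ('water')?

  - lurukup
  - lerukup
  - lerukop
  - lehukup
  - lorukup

togovik ~ tukuvik — Fekaiu g corresponds to Femolan k between vowels (before a back vowel).
husabop ~ husobup — Fekaiu o corresponds to Femolan u after a consonant, before a labial obstruent.
Applying these to Fekaiu 'lerugop':
  lerugop → lerukop   (g→k between vowels (before a back vowel))
  lerukop → lerukup   (o→u after a consonant, before a labial obstruent)
So the Femolan cognate is 'lerukup'.

lerukup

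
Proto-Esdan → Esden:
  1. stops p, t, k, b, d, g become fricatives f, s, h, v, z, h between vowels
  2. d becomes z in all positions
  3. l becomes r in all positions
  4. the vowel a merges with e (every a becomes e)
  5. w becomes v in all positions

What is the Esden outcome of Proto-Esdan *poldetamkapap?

Esden: *poldetamkapap
  poldetamkapap → poldesamkafap   [intervocalic lenition]
  poldesamkafap → polzesamkafap   [unconditioned shift]
  polzesamkafap → porzesamkafap   [unconditioned shift]
  porzesamkafap → porzesemkefep   [vowel merger]
  porzesemkefep (rule 5 does not apply)
  giving Esden porzesemkefep.

porzesemkefep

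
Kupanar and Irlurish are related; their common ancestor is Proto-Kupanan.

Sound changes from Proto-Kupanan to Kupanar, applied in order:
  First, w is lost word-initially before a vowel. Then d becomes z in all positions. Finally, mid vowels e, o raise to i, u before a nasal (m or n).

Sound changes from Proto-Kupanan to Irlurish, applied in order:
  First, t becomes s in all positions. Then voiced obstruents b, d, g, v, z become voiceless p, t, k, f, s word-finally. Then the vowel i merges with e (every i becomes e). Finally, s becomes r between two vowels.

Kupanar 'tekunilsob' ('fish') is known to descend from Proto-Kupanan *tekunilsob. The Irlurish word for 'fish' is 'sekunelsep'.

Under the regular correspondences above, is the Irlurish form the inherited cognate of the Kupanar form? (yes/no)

no

Derive the expected Irlurish reflex of *tekunilsob:
Irlurish: *tekunilsob > sekunilsob > sekunilsop > sekunelsop  (by unconditioned shift, final devoicing, vowel merger)
The regular Irlurish reflex would be 'sekunelsop', but the attested form is 'sekunelsep'. The correspondence is irregular, so they are not cognates (the Irlurish form has a different source).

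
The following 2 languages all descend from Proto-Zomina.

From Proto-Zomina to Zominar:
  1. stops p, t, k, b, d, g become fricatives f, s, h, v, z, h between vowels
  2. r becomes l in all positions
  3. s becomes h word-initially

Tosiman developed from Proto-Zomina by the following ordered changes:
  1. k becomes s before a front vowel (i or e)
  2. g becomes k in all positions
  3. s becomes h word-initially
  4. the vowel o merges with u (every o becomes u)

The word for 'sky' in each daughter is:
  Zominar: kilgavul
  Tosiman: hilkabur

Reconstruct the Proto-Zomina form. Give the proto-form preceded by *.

Position 8: Zominar has l, Tosiman has r. Tosiman preserves r here (none of its changes turn any other segment into r), so the proto-segment is *r.
Position 1: Zominar has k, Tosiman has h. Zominar preserves k here (none of its changes turn any other segment into k), so the proto-segment is *k.
Position 4: Zominar has g, Tosiman has k. Zominar preserves g here (none of its changes turn any other segment into g), so the proto-segment is *g.
This points to *kilgabur. Verify forward in each daughter:
Zominar: *kilgabur > kilgavur > kilgavul  (by intervocalic lenition, unconditioned shift)
Tosiman: *kilgabur
  kilgabur → silgabur   [palatalisation]
  silgabur → silkabur   [unconditioned shift]
  silkabur → hilkabur   [debuccalisation]
  hilkabur (rule 4 does not apply)
  giving Tosiman hilkabur.
*kilgabur is the unique common source.

*kilgabur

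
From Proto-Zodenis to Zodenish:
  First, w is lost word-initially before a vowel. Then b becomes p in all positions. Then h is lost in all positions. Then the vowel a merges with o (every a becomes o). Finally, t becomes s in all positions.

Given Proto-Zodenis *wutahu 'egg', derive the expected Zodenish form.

usou

Zodenish: start from *wutahu.
  rule 1 (glide loss): wutahu → utahu
  rule 2: no change — utahu
  rule 3 (h-loss): utahu → utau
  rule 4 (vowel merger): utau → utou
  rule 5 (unconditioned shift): utou → usou
  ⇒ Zodenish usou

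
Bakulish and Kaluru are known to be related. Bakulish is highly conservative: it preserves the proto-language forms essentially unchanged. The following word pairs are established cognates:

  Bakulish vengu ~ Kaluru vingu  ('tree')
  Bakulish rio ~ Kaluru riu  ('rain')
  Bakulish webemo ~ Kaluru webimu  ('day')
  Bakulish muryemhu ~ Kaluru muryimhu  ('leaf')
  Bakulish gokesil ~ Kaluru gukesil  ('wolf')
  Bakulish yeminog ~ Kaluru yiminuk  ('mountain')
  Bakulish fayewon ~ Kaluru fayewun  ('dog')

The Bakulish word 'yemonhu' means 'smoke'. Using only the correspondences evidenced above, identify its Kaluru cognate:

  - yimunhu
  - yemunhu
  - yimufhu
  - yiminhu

yimunhu

webemo ~ webimu, muryemhu ~ muryimhu — Bakulish e corresponds to Kaluru i after a consonant, before a nasal.
fayewon ~ fayewun — Bakulish o corresponds to Kaluru u after a consonant, before a nasal.
Applying these to Bakulish 'yemonhu':
  yemonhu → yimonhu   (e→i after a consonant, before a nasal)
  yimonhu → yimunhu   (o→u after a consonant, before a nasal)
So the Kaluru cognate is 'yimunhu'.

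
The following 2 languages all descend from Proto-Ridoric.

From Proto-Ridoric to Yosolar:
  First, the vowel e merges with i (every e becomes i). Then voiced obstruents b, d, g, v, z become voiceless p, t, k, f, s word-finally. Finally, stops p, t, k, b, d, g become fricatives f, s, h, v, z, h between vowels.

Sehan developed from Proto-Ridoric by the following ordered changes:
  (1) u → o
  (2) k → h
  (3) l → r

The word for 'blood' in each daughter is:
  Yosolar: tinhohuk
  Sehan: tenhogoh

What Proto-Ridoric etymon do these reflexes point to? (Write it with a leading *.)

*tenhoguk

Position 6: Yosolar has h, Sehan has g. Sehan preserves g here (none of its changes turn any other segment into g), so the proto-segment is *g.
Position 2: Yosolar has i, Sehan has e. Sehan preserves e here (none of its changes turn any other segment into e), so the proto-segment is *e.
Continuing position by position gives *tenhoguk; check it forward:
Yosolar: *tenhoguk
  tenhoguk → tinhoguk   [vowel merger]
  tinhoguk (rule 2 does not apply)
  tinhoguk → tinhohuk   [intervocalic lenition]
  giving Yosolar tinhohuk.
Sehan: start from *tenhoguk.
  rule 1 (vowel merger): tenhoguk → tenhogok
  rule 2 (unconditioned shift): tenhogok → tenhogoh
  rule 3: no change — tenhogoh
  ⇒ Sehan tenhogoh
*tenhoguk is the unique common source.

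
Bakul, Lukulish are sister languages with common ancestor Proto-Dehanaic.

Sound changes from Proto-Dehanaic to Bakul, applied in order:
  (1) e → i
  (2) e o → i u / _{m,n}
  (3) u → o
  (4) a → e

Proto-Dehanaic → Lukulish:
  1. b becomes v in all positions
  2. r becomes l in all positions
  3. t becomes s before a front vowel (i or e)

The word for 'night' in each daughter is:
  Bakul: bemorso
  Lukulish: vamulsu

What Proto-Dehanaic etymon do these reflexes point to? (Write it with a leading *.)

*bamursu

Position 2: Bakul has e, Lukulish has a. Lukulish preserves a here (none of its changes turn any other segment into a), so the proto-segment is *a.
Position 4: Bakul has o, Lukulish has u. Lukulish preserves u here (none of its changes turn any other segment into u), so the proto-segment is *u.
Verify the candidate proto-form against each daughter:
Bakul: *bamursu
  bamursu (rule 1 does not apply)
  bamursu (rule 2 does not apply)
  bamursu → bamorso   [vowel merger]
  bamorso → bemorso   [vowel merger]
  giving Bakul bemorso.
Lukulish: *bamursu > vamursu > vamulsu  (by unconditioned shift, unconditioned shift)
*bamursu is the unique common source.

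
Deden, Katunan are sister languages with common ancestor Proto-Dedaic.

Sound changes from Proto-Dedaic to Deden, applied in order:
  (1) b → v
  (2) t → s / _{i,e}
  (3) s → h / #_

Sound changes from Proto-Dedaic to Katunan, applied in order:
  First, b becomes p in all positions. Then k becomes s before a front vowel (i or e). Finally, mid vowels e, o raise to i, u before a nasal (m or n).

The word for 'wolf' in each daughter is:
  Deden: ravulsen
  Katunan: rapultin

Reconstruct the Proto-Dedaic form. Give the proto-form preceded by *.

*rabulten

Position 7: Deden has e, Katunan has i. Deden preserves e here (none of its changes turn any other segment into e), so the proto-segment is *e.
Position 3: Deden has v, Katunan has p. Taking the neighbouring segments as reconstructed: Deden v could go back to *b or *v; Katunan p could go back to *p or *b — the one source consistent with every daughter is *b.
Position 6: Deden has s, Katunan has t. Katunan preserves t here (none of its changes turn any other segment into t), so the proto-segment is *t.
Continuing position by position gives *rabulten; check it forward:
Deden: start from *rabulten.
  rule 1 (unconditioned shift): rabulten → ravulten
  rule 2 (palatalisation): ravulten → ravulsen
  rule 3: no change — ravulsen
  ⇒ Deden ravulsen
Katunan: start from *rabulten.
  rule 1 (unconditioned shift): rabulten → rapulten
  rule 2: no change — rapulten
  rule 3 (pre-nasal raising): rapulten → rapultin
  ⇒ Katunan rapultin
No other proto-form is consistent with every reflex, so the reconstruction is *rabulten.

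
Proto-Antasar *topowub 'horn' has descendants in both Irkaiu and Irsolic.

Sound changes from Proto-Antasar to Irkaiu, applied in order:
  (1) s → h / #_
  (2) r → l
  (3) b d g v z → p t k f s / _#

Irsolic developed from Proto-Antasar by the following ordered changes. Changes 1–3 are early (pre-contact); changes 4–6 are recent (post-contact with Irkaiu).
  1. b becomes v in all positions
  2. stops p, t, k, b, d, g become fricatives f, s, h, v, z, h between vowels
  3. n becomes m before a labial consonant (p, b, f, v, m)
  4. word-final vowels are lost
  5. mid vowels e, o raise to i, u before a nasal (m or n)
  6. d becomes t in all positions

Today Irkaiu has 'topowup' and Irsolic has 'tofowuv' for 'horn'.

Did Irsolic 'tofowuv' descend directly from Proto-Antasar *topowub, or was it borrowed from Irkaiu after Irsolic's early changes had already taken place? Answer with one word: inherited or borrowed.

If inherited, *topowub would pass through all of Irsolic's changes:
Irsolic: *topowub > topowuv > tofowuv  (by unconditioned shift, intervocalic lenition)
If borrowed from Irkaiu 'topowup' after the early changes, it would undergo only the recent ones:
  rule 4 (apocope): no change (topowup)
  rule 5 (pre-nasal raising): no change (topowup)
  rule 6 (unconditioned shift): no change (topowup)
  ⇒ as a loan: topowup
Irsolic 'tofowuv' matches the inherited outcome exactly, so it is an inherited cognate, not a loan.

inherited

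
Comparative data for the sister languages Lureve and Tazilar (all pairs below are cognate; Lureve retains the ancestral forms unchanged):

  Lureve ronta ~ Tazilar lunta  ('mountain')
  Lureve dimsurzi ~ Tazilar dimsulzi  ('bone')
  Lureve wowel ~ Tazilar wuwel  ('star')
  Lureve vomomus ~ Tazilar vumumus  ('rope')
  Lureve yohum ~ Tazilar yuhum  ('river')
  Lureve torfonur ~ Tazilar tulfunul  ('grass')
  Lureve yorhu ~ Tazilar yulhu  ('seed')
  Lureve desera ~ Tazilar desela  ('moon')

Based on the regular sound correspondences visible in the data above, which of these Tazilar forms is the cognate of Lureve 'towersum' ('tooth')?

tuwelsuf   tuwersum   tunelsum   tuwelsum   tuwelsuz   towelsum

tuwelsum

wowel ~ wuwel, yohum ~ yuhum — Lureve o corresponds to Tazilar u after a consonant, before a consonant other than r, m, n, p, b, f, v.
dimsurzi ~ dimsulzi, yorhu ~ yulhu — Lureve r corresponds to Tazilar l after a vowel, before a consonant other than r, m, n, p, b, f, v.
Applying these to Lureve 'towersum':
  towersum → tuwersum   (o→u after a consonant, before a consonant other than r, m, n, p, b, f, v)
  tuwersum → tuwelsum   (r→l after a vowel, before a consonant other than r, m, n, p, b, f, v)
So the Tazilar cognate is 'tuwelsum'.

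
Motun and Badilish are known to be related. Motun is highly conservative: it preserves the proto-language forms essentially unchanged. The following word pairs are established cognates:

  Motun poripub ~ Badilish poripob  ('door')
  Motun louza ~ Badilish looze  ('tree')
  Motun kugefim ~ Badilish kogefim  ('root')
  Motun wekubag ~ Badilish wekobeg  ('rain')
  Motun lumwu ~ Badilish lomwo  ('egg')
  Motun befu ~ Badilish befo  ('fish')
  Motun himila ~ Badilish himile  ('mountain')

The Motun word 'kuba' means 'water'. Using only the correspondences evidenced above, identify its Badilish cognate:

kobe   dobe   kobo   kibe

kobe

poripub ~ poripob, wekubag ~ wekobeg — Motun u corresponds to Badilish o after a consonant, before a labial obstruent.
louza ~ looze, himila ~ himile — Motun a corresponds to Badilish e word-finally.
Applying these to Motun 'kuba':
  kuba → koba   (u→o after a consonant, before a labial obstruent)
  koba → kobe   (a→e word-finally)
So the Badilish cognate is 'kobe'.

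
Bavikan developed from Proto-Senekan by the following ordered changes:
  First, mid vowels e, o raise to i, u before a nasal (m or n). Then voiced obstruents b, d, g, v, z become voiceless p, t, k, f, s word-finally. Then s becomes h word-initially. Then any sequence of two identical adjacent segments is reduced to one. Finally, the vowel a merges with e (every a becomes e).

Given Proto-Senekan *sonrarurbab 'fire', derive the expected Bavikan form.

hunrerurbep

Bavikan: start from *sonrarurbab.
  rule 1 (pre-nasal raising): sonrarurbab → sunrarurbab
  rule 2 (final devoicing): sunrarurbab → sunrarurbap
  rule 3 (debuccalisation): sunrarurbap → hunrarurbap
  rule 4: no change — hunrarurbap
  rule 5 (vowel merger): hunrarurbap → hunrerurbep
  ⇒ Bavikan hunrerurbep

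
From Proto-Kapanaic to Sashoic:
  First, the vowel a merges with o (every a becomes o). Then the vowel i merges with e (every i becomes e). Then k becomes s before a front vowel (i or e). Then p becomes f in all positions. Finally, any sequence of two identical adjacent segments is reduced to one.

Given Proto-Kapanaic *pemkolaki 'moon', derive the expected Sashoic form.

femkolose

Sashoic: start from *pemkolaki.
  rule 1 (vowel merger): pemkolaki → pemkoloki
  rule 2 (vowel merger): pemkoloki → pemkoloke
  rule 3 (palatalisation): pemkoloke → pemkolose
  rule 4 (unconditioned shift): pemkolose → femkolose
  rule 5: no change — femkolose
  ⇒ Sashoic femkolose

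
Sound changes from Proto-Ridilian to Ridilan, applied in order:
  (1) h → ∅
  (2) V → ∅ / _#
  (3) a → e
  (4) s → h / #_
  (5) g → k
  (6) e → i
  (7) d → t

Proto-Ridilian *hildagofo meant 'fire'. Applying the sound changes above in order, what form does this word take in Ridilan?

iltikof

Ridilan: *hildagofo > ildagofo > ildagof > ildegof > ildekof > ildikof > iltikof  (by h-loss, apocope, vowel merger, unconditioned shift, vowel merger, unconditioned shift)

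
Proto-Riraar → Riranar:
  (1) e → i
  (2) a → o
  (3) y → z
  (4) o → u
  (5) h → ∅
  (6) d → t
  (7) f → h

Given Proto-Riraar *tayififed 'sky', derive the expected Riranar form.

Riranar: *tayififed > tayififid > toyififid > tozififid > tuzififid > tuzififit > tuzihihit  (by vowel merger, vowel merger, unconditioned shift, vowel merger, unconditioned shift, unconditioned shift)

tuzihihit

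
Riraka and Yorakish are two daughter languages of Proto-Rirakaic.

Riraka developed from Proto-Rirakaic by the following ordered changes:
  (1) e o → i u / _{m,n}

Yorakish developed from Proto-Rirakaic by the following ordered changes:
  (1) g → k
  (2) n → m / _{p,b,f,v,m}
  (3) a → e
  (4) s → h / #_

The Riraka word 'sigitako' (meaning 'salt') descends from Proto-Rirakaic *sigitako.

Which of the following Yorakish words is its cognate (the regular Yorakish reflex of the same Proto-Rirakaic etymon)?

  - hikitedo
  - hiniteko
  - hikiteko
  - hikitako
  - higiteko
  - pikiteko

hikiteko

Yorakish: start from *sigitako.
  rule 1 (unconditioned shift): sigitako → sikitako
  rule 2: no change — sikitako
  rule 3 (vowel merger): sikitako → sikiteko
  rule 4 (debuccalisation): sikiteko → hikiteko
  ⇒ Yorakish hikiteko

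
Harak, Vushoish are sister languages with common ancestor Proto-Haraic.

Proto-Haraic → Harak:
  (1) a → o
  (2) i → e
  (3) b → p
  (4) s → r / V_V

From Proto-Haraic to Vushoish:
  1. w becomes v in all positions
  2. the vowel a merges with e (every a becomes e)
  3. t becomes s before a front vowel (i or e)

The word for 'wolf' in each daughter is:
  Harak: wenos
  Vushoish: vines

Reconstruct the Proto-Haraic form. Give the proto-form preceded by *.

Position 4: Harak has o, Vushoish has e. Taking the neighbouring segments as reconstructed: Harak o could go back to *a or *o; Vushoish e could go back to *a or *e — the one source consistent with every daughter is *a.
Position 2: Harak has e, Vushoish has i. Vushoish preserves i here (none of its changes turn any other segment into i), so the proto-segment is *i.
Continuing position by position gives *winas; check it forward:
Harak: *winas > winos > wenos  (by vowel merger, vowel merger)
Vushoish: start from *winas.
  rule 1 (unconditioned shift): winas → vinas
  rule 2 (vowel merger): vinas → vines
  rule 3: no change — vines
  ⇒ Vushoish vines
*winas is the unique common source.

*winas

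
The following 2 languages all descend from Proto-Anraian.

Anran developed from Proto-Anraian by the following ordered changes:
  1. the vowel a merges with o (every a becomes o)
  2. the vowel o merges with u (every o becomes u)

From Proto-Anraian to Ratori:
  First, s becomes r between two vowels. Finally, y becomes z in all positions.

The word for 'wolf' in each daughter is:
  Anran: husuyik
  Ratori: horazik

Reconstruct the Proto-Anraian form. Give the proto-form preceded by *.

*hosayik

Position 5: Anran has y, Ratori has z. Anran preserves y here (none of its changes turn any other segment into y), so the proto-segment is *y.
Position 4: Anran has u, Ratori has a. Ratori preserves a here (none of its changes turn any other segment into a), so the proto-segment is *a.
Position 2: Anran has u, Ratori has o. Ratori preserves o here (none of its changes turn any other segment into o), so the proto-segment is *o.
This points to *hosayik. Verify forward in each daughter:
Anran: *hosayik
  hosayik → hosoyik   [vowel merger]
  hosoyik → husuyik   [vowel merger]
  giving Anran husuyik.
Ratori: start from *hosayik.
  rule 1 (rhotacism): hosayik → horayik
  rule 2 (unconditioned shift): horayik → horazik
  ⇒ Ratori horazik
Only *hosayik yields all of Anran husuyik, Ratori horazik.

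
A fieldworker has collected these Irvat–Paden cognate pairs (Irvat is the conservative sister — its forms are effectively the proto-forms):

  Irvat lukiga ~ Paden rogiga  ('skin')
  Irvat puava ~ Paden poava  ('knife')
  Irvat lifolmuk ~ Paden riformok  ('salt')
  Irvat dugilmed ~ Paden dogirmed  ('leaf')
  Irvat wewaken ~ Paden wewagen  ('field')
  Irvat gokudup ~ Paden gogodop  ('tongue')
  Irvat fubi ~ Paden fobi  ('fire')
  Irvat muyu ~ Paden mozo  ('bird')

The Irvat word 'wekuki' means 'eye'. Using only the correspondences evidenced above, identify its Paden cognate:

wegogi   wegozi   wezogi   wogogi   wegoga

wegogi

gokudup ~ gogodop — Irvat k corresponds to Paden g between vowels (before a back vowel).
lukiga ~ rogiga, lifolmuk ~ riformok — Irvat u corresponds to Paden o after a consonant, before a consonant other than r, m, n, p, b, f, v.
lukiga ~ rogiga — Irvat k corresponds to Paden g between vowels (before a front vowel).
Applying these to Irvat 'wekuki':
  wekuki → weguki   (k→g between vowels (before a back vowel))
  weguki → wegoki   (u→o after a consonant, before a consonant other than r, m, n, p, b, f, v)
  wegoki → wegogi   (k→g between vowels (before a front vowel))
So the Paden cognate is 'wegogi'.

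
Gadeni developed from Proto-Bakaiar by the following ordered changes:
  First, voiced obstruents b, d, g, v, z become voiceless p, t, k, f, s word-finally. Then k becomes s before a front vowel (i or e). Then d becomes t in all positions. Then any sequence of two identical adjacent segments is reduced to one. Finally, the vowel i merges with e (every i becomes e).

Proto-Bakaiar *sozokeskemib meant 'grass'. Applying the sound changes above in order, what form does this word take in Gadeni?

sozosesemep

Gadeni: start from *sozokeskemib.
  rule 1 (final devoicing): sozokeskemib → sozokeskemip
  rule 2 (palatalisation): sozokeskemip → sozosessemip
  rule 3: no change — sozosessemip
  rule 4 (degemination): sozosessemip → sozosesemip
  rule 5 (vowel merger): sozosesemip → sozosesemep
  ⇒ Gadeni sozosesemep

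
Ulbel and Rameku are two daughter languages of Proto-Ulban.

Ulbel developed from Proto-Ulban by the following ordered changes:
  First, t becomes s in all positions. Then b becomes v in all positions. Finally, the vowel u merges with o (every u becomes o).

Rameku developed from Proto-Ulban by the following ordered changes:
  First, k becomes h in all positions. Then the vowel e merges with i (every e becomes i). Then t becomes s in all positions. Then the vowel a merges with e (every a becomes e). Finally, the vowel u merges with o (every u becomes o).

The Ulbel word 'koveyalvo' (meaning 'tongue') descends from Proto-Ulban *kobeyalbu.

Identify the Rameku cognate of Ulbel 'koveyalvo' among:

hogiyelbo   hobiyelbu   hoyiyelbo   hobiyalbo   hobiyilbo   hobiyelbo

Rameku: start from *kobeyalbu.
  rule 1 (unconditioned shift): kobeyalbu → hobeyalbu
  rule 2 (vowel merger): hobeyalbu → hobiyalbu
  rule 3: no change — hobiyalbu
  rule 4 (vowel merger): hobiyalbu → hobiyelbu
  rule 5 (vowel merger): hobiyelbu → hobiyelbo
  ⇒ Rameku hobiyelbo
The other candidates each miss or misapply at least one Rameku change.

hobiyelbo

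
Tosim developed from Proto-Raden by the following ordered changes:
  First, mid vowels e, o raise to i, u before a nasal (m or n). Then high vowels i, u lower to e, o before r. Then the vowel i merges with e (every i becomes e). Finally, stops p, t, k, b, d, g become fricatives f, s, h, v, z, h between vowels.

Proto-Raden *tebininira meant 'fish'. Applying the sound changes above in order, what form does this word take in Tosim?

tevenenera

Tosim: *tebininira > tebininera > tebenenera > tevenenera  (by pre-rhotic lowering, vowel merger, intervocalic lenition)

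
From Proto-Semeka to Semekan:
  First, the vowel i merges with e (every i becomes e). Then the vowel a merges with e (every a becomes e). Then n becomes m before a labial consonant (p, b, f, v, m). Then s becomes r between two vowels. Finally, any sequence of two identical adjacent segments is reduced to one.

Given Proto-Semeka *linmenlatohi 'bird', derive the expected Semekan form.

Semekan: *linmenlatohi
  linmenlatohi → lenmenlatohe   [vowel merger]
  lenmenlatohe → lenmenletohe   [vowel merger]
  lenmenletohe → lemmenletohe   [nasal place assimilation]
  lemmenletohe (rule 4 does not apply)
  lemmenletohe → lemenletohe   [degemination]
  giving Semekan lemenletohe.

lemenletohe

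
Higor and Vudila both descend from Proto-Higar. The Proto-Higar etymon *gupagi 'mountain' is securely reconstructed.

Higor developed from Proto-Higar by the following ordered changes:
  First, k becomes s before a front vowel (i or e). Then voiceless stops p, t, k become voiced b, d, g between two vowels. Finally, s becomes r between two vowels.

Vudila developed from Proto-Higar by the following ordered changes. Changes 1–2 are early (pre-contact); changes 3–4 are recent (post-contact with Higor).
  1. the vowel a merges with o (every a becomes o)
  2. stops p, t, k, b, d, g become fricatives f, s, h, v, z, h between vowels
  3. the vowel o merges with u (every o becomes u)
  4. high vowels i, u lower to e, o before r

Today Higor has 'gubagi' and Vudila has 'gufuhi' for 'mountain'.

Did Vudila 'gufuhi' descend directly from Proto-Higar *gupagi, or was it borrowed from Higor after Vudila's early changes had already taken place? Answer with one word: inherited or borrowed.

If inherited, *gupagi would pass through all of Vudila's changes:
Vudila: *gupagi
  gupagi → gupogi   [vowel merger]
  gupogi → gufohi   [intervocalic lenition]
  gufohi → gufuhi   [vowel merger]
  gufuhi (rule 4 does not apply)
  giving Vudila gufuhi.
If borrowed from Higor 'gubagi' after the early changes, it would undergo only the recent ones:
  rule 3 (vowel merger): no change (gubagi)
  rule 4 (pre-rhotic lowering): no change (gubagi)
  ⇒ as a loan: gubagi
Vudila 'gufuhi' matches the inherited outcome exactly, so it is an inherited cognate, not a loan.

inherited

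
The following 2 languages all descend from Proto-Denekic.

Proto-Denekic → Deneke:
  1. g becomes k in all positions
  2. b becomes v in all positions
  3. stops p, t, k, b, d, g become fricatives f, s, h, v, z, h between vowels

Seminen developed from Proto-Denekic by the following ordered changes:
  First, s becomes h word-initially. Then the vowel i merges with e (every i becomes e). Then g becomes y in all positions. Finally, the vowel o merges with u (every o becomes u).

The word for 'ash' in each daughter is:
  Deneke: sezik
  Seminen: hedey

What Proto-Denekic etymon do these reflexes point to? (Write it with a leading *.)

*sedig

Position 3: Deneke has z, Seminen has d. Seminen preserves d here (none of its changes turn any other segment into d), so the proto-segment is *d.
Position 5: Deneke has k, Seminen has y. Taking the neighbouring segments as reconstructed: Deneke k could go back to *k or *g; Seminen y could go back to *g or *y — the one source consistent with every daughter is *g.
Continuing position by position gives *sedig; check it forward:
Deneke: *sedig > sedik > sezik  (by unconditioned shift, intervocalic lenition)
Seminen: *sedig
  sedig → hedig   [debuccalisation]
  hedig → hedeg   [vowel merger]
  hedeg → hedey   [unconditioned shift]
  hedey (rule 4 does not apply)
  giving Seminen hedey.
Only *sedig yields all of Deneke sezik, Seminen hedey.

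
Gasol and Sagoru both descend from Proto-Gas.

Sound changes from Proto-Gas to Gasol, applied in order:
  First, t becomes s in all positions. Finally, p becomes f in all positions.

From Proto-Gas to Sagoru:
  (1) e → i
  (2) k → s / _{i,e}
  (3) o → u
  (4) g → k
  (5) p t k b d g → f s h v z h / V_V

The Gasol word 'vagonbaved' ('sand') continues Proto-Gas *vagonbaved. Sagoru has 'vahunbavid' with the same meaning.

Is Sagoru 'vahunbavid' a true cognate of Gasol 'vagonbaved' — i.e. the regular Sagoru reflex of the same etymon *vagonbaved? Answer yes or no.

Derive the expected Sagoru reflex of *vagonbaved:
Sagoru: start from *vagonbaved.
  rule 1 (vowel merger): vagonbaved → vagonbavid
  rule 2: no change — vagonbavid
  rule 3 (vowel merger): vagonbavid → vagunbavid
  rule 4 (unconditioned shift): vagunbavid → vakunbavid
  rule 5 (intervocalic lenition): vakunbavid → vahunbavid
  ⇒ Sagoru vahunbavid
Sagoru 'vahunbavid' matches the regular reflex exactly, so the pair is cognate.

yes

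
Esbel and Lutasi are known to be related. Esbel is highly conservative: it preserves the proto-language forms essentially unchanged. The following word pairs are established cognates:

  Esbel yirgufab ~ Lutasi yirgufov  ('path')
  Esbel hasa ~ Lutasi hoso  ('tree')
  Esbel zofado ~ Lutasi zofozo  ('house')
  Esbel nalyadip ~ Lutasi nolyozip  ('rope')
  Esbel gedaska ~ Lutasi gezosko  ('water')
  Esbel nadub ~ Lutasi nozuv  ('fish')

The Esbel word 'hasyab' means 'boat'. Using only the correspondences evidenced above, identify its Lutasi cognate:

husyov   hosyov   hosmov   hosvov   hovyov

hosyov

hasa ~ hoso, zofado ~ zofozo — Esbel a corresponds to Lutasi o after a consonant, before a consonant other than r, m, n, p, b, f, v.
yirgufab ~ yirgufov — Esbel a corresponds to Lutasi o after a consonant, before a labial obstruent.
yirgufab ~ yirgufov, nadub ~ nozuv — Esbel b corresponds to Lutasi v word-finally.
Applying these to Esbel 'hasyab':
  hasyab → hosyab   (a→o after a consonant, before a consonant other than r, m, n, p, b, f, v)
  hosyab → hosyob   (a→o after a consonant, before a labial obstruent)
  hosyob → hosyov   (b→v word-finally)
So the Lutasi cognate is 'hosyov'.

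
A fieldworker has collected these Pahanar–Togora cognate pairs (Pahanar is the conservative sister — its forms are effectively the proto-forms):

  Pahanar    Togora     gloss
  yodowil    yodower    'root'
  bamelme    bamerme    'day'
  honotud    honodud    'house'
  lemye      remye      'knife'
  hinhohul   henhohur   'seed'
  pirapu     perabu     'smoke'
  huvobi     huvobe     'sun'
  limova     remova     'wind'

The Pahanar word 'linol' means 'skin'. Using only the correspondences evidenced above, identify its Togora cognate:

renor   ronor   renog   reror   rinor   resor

renor

limova ~ remova — Pahanar l corresponds to Togora r word-initially before a front vowel.
hinhohul ~ henhohur — Pahanar i corresponds to Togora e after a consonant, before a nasal.
yodowil ~ yodower, hinhohul ~ henhohur — Pahanar l corresponds to Togora r word-finally.
Applying these to Pahanar 'linol':
  linol → rinol   (l→r word-initially before a front vowel)
  rinol → renol   (i→e after a consonant, before a nasal)
  renol → renor   (l→r word-finally)
So the Togora cognate is 'renor'.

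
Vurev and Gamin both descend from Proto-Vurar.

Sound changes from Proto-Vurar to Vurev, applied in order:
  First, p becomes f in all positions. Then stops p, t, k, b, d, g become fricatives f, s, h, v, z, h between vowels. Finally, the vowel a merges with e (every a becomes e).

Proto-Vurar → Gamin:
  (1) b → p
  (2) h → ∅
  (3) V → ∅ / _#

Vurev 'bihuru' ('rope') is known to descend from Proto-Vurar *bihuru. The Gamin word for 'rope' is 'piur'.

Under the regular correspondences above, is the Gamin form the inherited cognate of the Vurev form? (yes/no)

Derive the expected Gamin reflex of *bihuru:
Gamin: start from *bihuru.
  rule 1 (unconditioned shift): bihuru → pihuru
  rule 2 (h-loss): pihuru → piuru
  rule 3 (apocope): piuru → piur
  ⇒ Gamin piur
Gamin 'piur' matches the regular reflex exactly, so the pair is cognate.

yes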